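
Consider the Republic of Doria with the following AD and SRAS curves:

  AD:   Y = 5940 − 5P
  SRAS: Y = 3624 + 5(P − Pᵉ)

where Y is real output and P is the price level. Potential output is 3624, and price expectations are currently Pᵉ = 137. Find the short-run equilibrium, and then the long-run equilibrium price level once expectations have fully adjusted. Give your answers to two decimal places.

Short run: with Pᵉ = 137, SRAS is Y = 2939 + 5P. Setting AD = SRAS gives 3001 = 10P, so P = 300.10 and Y = 5940 − 5P = 4439.50.
Output 4439.50 is above potential 3624, so over time expected prices rise and SRAS shifts left until Y returns to 3624.
Long run: Y = 3624 on the AD curve gives 3624 = 5940 − 5P, so P = 463.20.

Short run: P = 300.10, Y = 4439.50. Long run: P = 463.20.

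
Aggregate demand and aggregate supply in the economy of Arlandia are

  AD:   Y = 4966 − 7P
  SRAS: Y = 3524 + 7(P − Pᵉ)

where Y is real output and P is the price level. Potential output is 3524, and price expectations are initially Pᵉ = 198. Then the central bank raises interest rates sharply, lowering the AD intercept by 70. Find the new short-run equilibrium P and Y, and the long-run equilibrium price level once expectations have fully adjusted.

AD shifts left: new AD is Y = 4896 − 7P. With Pᵉ = 198, SRAS is Y = 2138 + 7P.
Short run: 4896 − 7P = 2138 + 7P gives 2758 = 14P, so P = 197 and Y = 4896 − 7·197 = 3517.
Y = 3517 is below potential 3524; expectations adjust and SRAS shifts right until Y = 3524.
Long run: on the new AD curve, 3524 = 4896 − 7P gives P = 196.

Short run: P = 197, Y = 3517. Long run: P = 196.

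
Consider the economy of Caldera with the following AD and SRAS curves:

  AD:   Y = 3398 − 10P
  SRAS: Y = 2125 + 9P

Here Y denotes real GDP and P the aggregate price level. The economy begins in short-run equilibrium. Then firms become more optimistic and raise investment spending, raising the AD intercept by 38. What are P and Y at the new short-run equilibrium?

This is a positive demand shock: AD shifts right.
New AD: Y = 3436 − 10P.
Set AD = SRAS: 3436 − 10P = 2125 + 9P, so 1311 = 19P and P = 69.
Y = 3436 − 10·69 = 2746.

P = 69, Y = 2746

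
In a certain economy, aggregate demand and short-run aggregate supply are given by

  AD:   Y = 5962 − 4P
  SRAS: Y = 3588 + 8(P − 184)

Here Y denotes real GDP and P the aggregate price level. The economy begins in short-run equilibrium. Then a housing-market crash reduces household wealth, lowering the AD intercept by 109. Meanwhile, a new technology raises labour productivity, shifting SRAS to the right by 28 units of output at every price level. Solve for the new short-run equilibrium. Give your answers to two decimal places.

P = 309.08, Y = 4616.67

After both shocks: AD is Y = 5853 − 4P and SRAS is Y = 2144 + 8P.
Setting them equal: 3709 = 12P, so P = 309.08.
Substituting into AD, Y = 4616.67.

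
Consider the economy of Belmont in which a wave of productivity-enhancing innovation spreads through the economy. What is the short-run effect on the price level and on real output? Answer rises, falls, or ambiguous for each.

This is a favourable supply shock: SRAS shifts right.
Moving along the downward-sloping AD curve, P falls and Y rises.

Price level: falls; output: rises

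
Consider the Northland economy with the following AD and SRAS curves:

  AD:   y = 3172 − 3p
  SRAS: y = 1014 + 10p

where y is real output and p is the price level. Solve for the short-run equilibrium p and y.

Set AD = SRAS: 3172 − 3p = 1014 + 10p, so 2158 = 13p and p = 166.
Then y = 3172 − 3·166 = 2674.

p = 166, y = 2674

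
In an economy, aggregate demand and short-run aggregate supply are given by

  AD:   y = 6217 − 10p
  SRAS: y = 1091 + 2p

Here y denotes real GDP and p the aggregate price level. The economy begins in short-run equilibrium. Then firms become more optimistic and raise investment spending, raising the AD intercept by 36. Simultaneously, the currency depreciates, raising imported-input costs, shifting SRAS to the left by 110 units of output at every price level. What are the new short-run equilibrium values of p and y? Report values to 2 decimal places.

After both shocks: AD is y = 6253 − 10p and SRAS is y = 981 + 2p.
Setting them equal: 5272 = 12p, so p = 439.33.
Substituting into AD, y = 1859.67.

p = 439.33, y = 1859.67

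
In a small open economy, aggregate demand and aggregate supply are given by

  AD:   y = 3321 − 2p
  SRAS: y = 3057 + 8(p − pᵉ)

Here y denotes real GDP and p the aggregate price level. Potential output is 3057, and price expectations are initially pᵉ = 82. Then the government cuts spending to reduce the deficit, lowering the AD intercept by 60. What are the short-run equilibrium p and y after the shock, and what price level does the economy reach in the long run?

AD shifts left: new AD is y = 3261 − 2p. With pᵉ = 82, SRAS is y = 2401 + 8p.
Short run: 3261 − 2p = 2401 + 8p gives 860 = 10p, so p = 86 and y = 3261 − 2·86 = 3089.
y = 3089 is above potential 3057; expectations adjust and SRAS shifts left until y = 3057.
Long run: on the new AD curve, 3057 = 3261 − 2p gives p = 102.

Short run: p = 86, y = 3089. Long run: p = 102.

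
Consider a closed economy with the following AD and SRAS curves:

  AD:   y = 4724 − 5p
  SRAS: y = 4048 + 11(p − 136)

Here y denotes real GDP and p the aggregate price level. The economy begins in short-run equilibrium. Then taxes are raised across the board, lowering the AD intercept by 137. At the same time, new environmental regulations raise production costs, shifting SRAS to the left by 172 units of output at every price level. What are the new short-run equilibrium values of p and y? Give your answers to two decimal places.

After both shocks: AD is y = 4587 − 5p and SRAS is y = 2380 + 11p.
Setting them equal: 2207 = 16p, so p = 137.94.
Substituting into AD, y = 3897.31.

p = 137.94, y = 3897.31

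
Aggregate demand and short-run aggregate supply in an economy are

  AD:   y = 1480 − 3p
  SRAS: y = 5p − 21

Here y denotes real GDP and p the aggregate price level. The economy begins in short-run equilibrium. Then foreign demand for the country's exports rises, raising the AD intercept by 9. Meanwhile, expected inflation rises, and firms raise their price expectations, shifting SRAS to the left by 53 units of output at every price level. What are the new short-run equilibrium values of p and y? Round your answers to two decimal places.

p = 195.38, y = 902.88

After both shocks: AD is y = 1489 − 3p and SRAS is y = 5p − 74.
Setting them equal: 1563 = 8p, so p = 195.38.
Substituting into AD, y = 902.88.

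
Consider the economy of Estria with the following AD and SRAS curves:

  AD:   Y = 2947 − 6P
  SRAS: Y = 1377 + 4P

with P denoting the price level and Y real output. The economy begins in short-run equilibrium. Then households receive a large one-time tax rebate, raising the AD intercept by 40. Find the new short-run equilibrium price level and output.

This is a positive demand shock: AD shifts right.
New AD: Y = 2987 − 6P.
Set AD = SRAS: 2987 − 6P = 1377 + 4P, so 1610 = 10P and P = 161.
Y = 2987 − 6·161 = 2021.

P = 161, Y = 2021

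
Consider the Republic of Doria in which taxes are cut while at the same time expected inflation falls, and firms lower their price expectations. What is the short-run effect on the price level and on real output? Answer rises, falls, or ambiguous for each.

The first event is a positive demand shock: AD shifts right, which by itself pushes P up and Y up.
The second is a favourable supply shock: SRAS shifts right, which by itself pushes P down and Y up.
The two shocks push P in opposite directions, so the effect on P is ambiguous. Both shocks push Y up, so Y rises.

Price level: ambiguous; output: rises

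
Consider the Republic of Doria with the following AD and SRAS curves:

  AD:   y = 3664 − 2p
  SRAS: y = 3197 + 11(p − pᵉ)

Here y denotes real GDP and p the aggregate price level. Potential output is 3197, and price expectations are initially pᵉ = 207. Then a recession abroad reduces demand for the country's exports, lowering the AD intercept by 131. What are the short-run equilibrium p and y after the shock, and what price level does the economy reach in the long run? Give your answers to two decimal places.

AD shifts left: new AD is y = 3533 − 2p. With pᵉ = 207, SRAS is y = 920 + 11p.
Short run: 3533 − 2p = 920 + 11p gives 2613 = 13p, so p = 201.00 and y = 3533 − 2p = 3131.00.
y = 3131.00 is below potential 3197; expectations adjust and SRAS shifts right until y = 3197.
Long run: on the new AD curve, 3197 = 3533 − 2p gives p = 168.00.

Short run: p = 201.00, y = 3131.00. Long run: p = 168.00.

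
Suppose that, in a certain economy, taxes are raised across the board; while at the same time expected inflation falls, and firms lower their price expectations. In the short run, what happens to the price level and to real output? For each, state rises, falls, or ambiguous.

The first event is a negative demand shock: AD shifts left, which by itself pushes P down and Y down.
The second is a favourable supply shock: SRAS shifts right, which by itself pushes P down and Y up.
Both shocks push P down, so P falls. The two shocks push Y in opposite directions, so the effect on Y is ambiguous.

Price level: falls; output: ambiguous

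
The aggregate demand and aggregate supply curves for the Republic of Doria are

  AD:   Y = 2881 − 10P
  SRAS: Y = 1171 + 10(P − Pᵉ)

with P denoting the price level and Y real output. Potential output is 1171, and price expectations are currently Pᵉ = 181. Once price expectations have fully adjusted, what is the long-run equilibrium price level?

Short run: with Pᵉ = 181, SRAS is Y = 10P − 639. Setting AD = SRAS gives 3520 = 20P, so P = 176 and Y = 2881 − 10·176 = 1121.
Output 1121 is below potential 1171, so over time expected prices fall and SRAS shifts right until Y returns to 1171.
Long run: Y = 1171 on the AD curve gives 1171 = 2881 − 10P, so P = 171.

Long-run P = 171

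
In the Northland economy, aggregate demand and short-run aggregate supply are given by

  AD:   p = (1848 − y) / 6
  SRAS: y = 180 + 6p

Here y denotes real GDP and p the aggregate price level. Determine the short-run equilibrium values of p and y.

p = 139, y = 1014

Rearrange AD to y = 1848 − 6p.
Set AD = SRAS: 1848 − 6p = 180 + 6p, so 1668 = 12p and p = 139.
Then y = 1848 − 6·139 = 1014.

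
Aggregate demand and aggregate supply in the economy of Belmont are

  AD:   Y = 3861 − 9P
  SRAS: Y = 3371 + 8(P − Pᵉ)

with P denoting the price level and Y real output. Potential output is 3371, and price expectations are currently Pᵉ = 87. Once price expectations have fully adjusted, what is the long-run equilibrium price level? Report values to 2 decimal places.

Short run: with Pᵉ = 87, SRAS is Y = 2675 + 8P. Setting AD = SRAS gives 1186 = 17P, so P = 69.76 and Y = 3861 − 9P = 3233.12.
Output 3233.12 is below potential 3371, so over time expected prices fall and SRAS shifts right until Y returns to 3371.
Long run: Y = 3371 on the AD curve gives 3371 = 3861 − 9P, so P = 54.44.

Long-run P = 54.44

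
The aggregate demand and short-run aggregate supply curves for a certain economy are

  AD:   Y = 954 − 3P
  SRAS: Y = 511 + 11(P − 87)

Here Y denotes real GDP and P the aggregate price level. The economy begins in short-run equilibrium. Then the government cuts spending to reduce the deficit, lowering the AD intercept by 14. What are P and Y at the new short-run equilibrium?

P = 99, Y = 643

This is a negative demand shock: AD shifts left.
New AD: Y = 940 − 3P.
SRAS can be written Y = 11P − 446.
Set AD = SRAS: 940 − 3P = 11P − 446, so 1386 = 14P and P = 99.
Y = 940 − 3·99 = 643.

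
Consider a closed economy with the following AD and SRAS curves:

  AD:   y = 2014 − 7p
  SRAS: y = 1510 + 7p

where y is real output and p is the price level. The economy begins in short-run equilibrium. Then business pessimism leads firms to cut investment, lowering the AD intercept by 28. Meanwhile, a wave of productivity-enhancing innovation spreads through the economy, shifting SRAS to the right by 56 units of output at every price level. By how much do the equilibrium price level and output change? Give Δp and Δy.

Δp = -6, Δy = +14

After both shocks: AD is y = 1986 − 7p and SRAS is y = 1566 + 7p.
Setting them equal: 420 = 14p, so p = 30.
y = 1986 − 7·30 = 1776.
Initially p = 36, y = 1762, so Δp = -6 and Δy = +14.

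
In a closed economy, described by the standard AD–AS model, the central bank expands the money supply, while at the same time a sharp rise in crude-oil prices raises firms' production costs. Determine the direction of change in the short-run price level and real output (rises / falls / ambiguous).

The first event is a positive demand shock: AD shifts right, which by itself pushes P up and Y up.
The second is an adverse supply shock: SRAS shifts left, which by itself pushes P up and Y down.
Both shocks push P up, so P rises. The two shocks push Y in opposite directions, so the effect on Y is ambiguous.

Price level: rises; output: ambiguous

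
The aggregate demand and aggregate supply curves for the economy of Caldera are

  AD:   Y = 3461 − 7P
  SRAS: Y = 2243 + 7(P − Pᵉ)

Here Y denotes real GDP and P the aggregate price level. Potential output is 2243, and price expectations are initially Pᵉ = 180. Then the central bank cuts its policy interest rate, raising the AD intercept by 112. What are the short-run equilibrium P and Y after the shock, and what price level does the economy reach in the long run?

Short run: P = 185, Y = 2278. Long run: P = 190.

AD shifts right: new AD is Y = 3573 − 7P. With Pᵉ = 180, SRAS is Y = 983 + 7P.
Short run: 3573 − 7P = 983 + 7P gives 2590 = 14P, so P = 185 and Y = 3573 − 7·185 = 2278.
Y = 2278 is above potential 2243; expectations adjust and SRAS shifts left until Y = 2243.
Long run: on the new AD curve, 2243 = 3573 − 7P gives P = 190.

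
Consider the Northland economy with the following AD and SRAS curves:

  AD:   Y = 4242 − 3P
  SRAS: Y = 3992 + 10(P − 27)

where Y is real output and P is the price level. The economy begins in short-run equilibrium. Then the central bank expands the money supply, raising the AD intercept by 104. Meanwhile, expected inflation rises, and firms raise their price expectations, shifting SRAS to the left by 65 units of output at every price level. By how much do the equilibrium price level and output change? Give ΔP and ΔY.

After both shocks: AD is Y = 4346 − 3P and SRAS is Y = 3657 + 10P.
Setting them equal: 689 = 13P, so P = 53.
Y = 4346 − 3·53 = 4187.
Initially P = 40, Y = 4122, so ΔP = +13 and ΔY = +65.

ΔP = +13, ΔY = +65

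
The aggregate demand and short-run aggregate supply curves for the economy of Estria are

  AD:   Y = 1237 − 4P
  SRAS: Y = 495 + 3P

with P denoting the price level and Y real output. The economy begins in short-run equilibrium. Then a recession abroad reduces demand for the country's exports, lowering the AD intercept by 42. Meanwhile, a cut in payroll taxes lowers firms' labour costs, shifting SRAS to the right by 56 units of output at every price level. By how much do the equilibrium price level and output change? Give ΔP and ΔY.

After both shocks: AD is Y = 1195 − 4P and SRAS is Y = 551 + 3P.
Setting them equal: 644 = 7P, so P = 92.
Y = 1195 − 4·92 = 827.
Initially P = 106, Y = 813, so ΔP = -14 and ΔY = +14.

ΔP = -14, ΔY = +14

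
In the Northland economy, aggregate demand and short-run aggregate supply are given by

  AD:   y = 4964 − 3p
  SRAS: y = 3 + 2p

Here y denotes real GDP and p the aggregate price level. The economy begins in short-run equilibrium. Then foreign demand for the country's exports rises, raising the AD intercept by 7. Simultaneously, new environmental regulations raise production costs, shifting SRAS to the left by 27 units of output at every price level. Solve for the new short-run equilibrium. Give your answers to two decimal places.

After both shocks: AD is y = 4971 − 3p and SRAS is y = 2p − 24.
Setting them equal: 4995 = 5p, so p = 999.00.
Substituting into AD, y = 1974.00.

p = 999.00, y = 1974.00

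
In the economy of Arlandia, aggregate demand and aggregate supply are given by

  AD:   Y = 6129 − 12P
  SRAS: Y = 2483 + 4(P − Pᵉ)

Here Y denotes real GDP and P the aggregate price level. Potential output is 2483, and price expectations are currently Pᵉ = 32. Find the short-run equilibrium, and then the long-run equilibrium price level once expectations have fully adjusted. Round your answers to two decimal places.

Short run: P = 235.88, Y = 3298.50. Long run: P = 303.83.

Short run: with Pᵉ = 32, SRAS is Y = 2355 + 4P. Setting AD = SRAS gives 3774 = 16P, so P = 235.88 and Y = 6129 − 12P = 3298.50.
Output 3298.50 is above potential 2483, so over time expected prices rise and SRAS shifts left until Y returns to 2483.
Long run: Y = 2483 on the AD curve gives 2483 = 6129 − 12P, so P = 303.83.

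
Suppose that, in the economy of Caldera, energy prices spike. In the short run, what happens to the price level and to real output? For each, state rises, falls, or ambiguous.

This is an adverse supply shock: SRAS shifts left.
Moving along the downward-sloping AD curve, P rises and Y falls.

Price level: rises; output: falls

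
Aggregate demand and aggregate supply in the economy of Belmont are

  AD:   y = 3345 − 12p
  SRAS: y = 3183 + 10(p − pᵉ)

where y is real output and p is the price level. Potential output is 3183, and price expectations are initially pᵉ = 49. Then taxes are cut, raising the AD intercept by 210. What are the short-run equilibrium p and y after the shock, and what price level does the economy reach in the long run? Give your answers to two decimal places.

Short run: p = 39.18, y = 3084.82. Long run: p = 31.00.

AD shifts right: new AD is y = 3555 − 12p. With pᵉ = 49, SRAS is y = 2693 + 10p.
Short run: 3555 − 12p = 2693 + 10p gives 862 = 22p, so p = 39.18 and y = 3555 − 12p = 3084.82.
y = 3084.82 is below potential 3183; expectations adjust and SRAS shifts right until y = 3183.
Long run: on the new AD curve, 3183 = 3555 − 12p gives p = 31.00.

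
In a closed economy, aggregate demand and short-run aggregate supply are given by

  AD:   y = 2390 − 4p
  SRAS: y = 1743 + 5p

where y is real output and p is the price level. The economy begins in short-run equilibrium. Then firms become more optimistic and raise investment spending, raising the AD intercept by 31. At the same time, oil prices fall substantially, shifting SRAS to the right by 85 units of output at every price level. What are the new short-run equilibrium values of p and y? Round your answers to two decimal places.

After both shocks: AD is y = 2421 − 4p and SRAS is y = 1828 + 5p.
Setting them equal: 593 = 9p, so p = 65.89.
Substituting into AD, y = 2157.44.

p = 65.89, y = 2157.44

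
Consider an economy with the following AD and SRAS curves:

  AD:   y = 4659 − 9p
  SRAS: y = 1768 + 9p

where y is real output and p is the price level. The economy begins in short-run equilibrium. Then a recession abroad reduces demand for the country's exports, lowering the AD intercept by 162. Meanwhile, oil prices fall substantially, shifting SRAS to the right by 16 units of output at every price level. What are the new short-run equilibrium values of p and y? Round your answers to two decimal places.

p = 150.72, y = 3140.50

After both shocks: AD is y = 4497 − 9p and SRAS is y = 1784 + 9p.
Setting them equal: 2713 = 18p, so p = 150.72.
Substituting into AD, y = 3140.50.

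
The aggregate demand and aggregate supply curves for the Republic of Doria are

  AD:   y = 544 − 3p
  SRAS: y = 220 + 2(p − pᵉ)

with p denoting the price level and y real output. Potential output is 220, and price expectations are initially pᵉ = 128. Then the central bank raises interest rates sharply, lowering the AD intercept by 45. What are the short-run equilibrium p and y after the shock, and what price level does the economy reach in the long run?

Short run: p = 107, y = 178. Long run: p = 93.

AD shifts left: new AD is y = 499 − 3p. With pᵉ = 128, SRAS is y = 2p − 36.
Short run: 499 − 3p = 2p − 36 gives 535 = 5p, so p = 107 and y = 499 − 3·107 = 178.
y = 178 is below potential 220; expectations adjust and SRAS shifts right until y = 220.
Long run: on the new AD curve, 220 = 499 − 3p gives p = 93.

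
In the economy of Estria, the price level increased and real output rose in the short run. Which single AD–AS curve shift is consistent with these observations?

P rose and Y rose. An AD shift moves P and Y in the same direction; an SRAS shift moves them in opposite directions.
Here P and Y moved in the same direction, so the AD curve shifted.
Since Y rose, AD shifted right.

AD shifted right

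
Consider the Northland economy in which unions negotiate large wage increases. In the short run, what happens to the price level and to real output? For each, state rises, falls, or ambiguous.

This is an adverse supply shock: SRAS shifts left.
Moving along the downward-sloping AD curve, P rises and Y falls.

Price level: rises; output: falls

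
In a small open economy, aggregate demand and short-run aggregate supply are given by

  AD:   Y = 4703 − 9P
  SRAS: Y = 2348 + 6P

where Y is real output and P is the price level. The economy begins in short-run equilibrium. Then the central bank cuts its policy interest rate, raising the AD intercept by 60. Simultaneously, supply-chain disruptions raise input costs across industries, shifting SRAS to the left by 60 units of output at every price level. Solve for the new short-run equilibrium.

P = 165, Y = 3278

After both shocks: AD is Y = 4763 − 9P and SRAS is Y = 2288 + 6P.
Setting them equal: 2475 = 15P, so P = 165.
Y = 4763 − 9·165 = 3278.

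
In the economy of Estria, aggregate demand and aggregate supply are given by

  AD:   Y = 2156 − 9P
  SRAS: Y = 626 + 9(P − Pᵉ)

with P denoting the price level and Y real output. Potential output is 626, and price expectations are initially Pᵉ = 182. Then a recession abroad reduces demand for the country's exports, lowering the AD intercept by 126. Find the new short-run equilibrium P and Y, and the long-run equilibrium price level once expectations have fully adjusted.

Short run: P = 169, Y = 509. Long run: P = 156.

AD shifts left: new AD is Y = 2030 − 9P. With Pᵉ = 182, SRAS is Y = 9P − 1012.
Short run: 2030 − 9P = 9P − 1012 gives 3042 = 18P, so P = 169 and Y = 2030 − 9·169 = 509.
Y = 509 is below potential 626; expectations adjust and SRAS shifts right until Y = 626.
Long run: on the new AD curve, 626 = 2030 − 9P gives P = 156.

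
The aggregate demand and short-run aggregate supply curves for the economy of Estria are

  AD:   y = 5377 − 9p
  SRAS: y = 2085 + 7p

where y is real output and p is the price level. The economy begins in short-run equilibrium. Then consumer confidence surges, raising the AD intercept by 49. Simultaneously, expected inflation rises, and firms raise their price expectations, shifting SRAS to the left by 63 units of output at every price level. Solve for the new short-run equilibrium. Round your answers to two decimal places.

After both shocks: AD is y = 5426 − 9p and SRAS is y = 2022 + 7p.
Setting them equal: 3404 = 16p, so p = 212.75.
Substituting into AD, y = 3511.25.

p = 212.75, y = 3511.25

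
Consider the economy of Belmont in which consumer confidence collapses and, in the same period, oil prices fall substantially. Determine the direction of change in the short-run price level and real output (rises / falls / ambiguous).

Price level: falls; output: ambiguous

The first event is a negative demand shock: AD shifts left, which by itself pushes P down and Y down.
The second is a favourable supply shock: SRAS shifts right, which by itself pushes P down and Y up.
Both shocks push P down, so P falls. The two shocks push Y in opposite directions, so the effect on Y is ambiguous.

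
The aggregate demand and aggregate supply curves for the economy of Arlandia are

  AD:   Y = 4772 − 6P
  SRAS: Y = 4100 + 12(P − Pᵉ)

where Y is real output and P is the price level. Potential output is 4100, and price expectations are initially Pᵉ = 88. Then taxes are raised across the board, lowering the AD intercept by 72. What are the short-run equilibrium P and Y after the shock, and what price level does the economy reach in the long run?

AD shifts left: new AD is Y = 4700 − 6P. With Pᵉ = 88, SRAS is Y = 3044 + 12P.
Short run: 4700 − 6P = 3044 + 12P gives 1656 = 18P, so P = 92 and Y = 4700 − 6·92 = 4148.
Y = 4148 is above potential 4100; expectations adjust and SRAS shifts left until Y = 4100.
Long run: on the new AD curve, 4100 = 4700 − 6P gives P = 100.

Short run: P = 92, Y = 4148. Long run: P = 100.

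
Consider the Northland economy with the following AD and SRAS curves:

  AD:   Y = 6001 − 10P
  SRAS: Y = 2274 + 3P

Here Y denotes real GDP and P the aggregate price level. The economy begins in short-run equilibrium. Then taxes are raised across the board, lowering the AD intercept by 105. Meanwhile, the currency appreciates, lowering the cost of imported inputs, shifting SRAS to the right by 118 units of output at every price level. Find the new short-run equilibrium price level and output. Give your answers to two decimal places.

P = 269.54, Y = 3200.62

After both shocks: AD is Y = 5896 − 10P and SRAS is Y = 2392 + 3P.
Setting them equal: 3504 = 13P, so P = 269.54.
Substituting into AD, Y = 3200.62.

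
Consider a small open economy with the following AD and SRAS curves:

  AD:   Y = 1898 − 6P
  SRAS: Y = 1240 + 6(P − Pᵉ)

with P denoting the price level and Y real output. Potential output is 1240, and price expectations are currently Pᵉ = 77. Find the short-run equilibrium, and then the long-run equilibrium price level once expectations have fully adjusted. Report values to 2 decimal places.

Short run: with Pᵉ = 77, SRAS is Y = 778 + 6P. Setting AD = SRAS gives 1120 = 12P, so P = 93.33 and Y = 1898 − 6P = 1338.00.
Output 1338.00 is above potential 1240, so over time expected prices rise and SRAS shifts left until Y returns to 1240.
Long run: Y = 1240 on the AD curve gives 1240 = 1898 − 6P, so P = 109.67.

Short run: P = 93.33, Y = 1338.00. Long run: P = 109.67.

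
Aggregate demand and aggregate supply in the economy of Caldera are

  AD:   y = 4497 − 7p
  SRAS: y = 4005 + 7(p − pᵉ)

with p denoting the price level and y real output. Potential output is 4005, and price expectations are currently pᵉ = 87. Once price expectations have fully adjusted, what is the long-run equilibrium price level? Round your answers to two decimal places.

Short run: with pᵉ = 87, SRAS is y = 3396 + 7p. Setting AD = SRAS gives 1101 = 14p, so p = 78.64 and y = 4497 − 7p = 3946.50.
Output 3946.50 is below potential 4005, so over time expected prices fall and SRAS shifts right until y returns to 4005.
Long run: y = 4005 on the AD curve gives 4005 = 4497 − 7p, so p = 70.29.

Long-run p = 70.29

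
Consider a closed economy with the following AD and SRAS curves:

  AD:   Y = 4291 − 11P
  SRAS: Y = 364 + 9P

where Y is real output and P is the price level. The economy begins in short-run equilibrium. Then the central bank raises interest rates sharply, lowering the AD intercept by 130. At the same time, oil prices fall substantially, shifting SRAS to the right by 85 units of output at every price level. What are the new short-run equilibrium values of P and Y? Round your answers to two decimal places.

After both shocks: AD is Y = 4161 − 11P and SRAS is Y = 449 + 9P.
Setting them equal: 3712 = 20P, so P = 185.60.
Substituting into AD, Y = 2119.40.

P = 185.60, Y = 2119.40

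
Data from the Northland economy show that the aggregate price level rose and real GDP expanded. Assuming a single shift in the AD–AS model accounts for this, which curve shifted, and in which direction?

AD shifted right

P rose and Y rose. An AD shift moves P and Y in the same direction; an SRAS shift moves them in opposite directions.
Here P and Y moved in the same direction, so the AD curve shifted.
Since Y rose, AD shifted right.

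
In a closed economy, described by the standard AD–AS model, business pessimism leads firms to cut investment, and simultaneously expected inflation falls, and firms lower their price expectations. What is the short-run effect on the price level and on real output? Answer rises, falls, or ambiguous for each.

Price level: falls; output: ambiguous

The first event is a negative demand shock: AD shifts left, which by itself pushes P down and Y down.
The second is a favourable supply shock: SRAS shifts right, which by itself pushes P down and Y up.
Both shocks push P down, so P falls. The two shocks push Y in opposite directions, so the effect on Y is ambiguous.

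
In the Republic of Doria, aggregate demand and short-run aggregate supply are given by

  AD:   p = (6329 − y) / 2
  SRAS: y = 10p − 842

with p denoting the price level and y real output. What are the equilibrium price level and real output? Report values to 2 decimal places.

Rearrange AD to y = 6329 − 2p.
Set AD = SRAS: 6329 − 2p = 10p − 842, so 7171 = 12p and p = 597.58.
Substituting into AD, y = 6329 − 2p = 5133.83.

p = 597.58, y = 5133.83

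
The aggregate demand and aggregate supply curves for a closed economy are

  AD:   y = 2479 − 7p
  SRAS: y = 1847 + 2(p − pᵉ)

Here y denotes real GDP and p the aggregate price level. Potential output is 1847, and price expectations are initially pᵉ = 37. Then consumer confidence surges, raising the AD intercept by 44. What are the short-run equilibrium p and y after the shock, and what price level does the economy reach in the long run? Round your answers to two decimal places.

Short run: p = 83.33, y = 1939.67. Long run: p = 96.57.

AD shifts right: new AD is y = 2523 − 7p. With pᵉ = 37, SRAS is y = 1773 + 2p.
Short run: 2523 − 7p = 1773 + 2p gives 750 = 9p, so p = 83.33 and y = 2523 − 7p = 1939.67.
y = 1939.67 is above potential 1847; expectations adjust and SRAS shifts left until y = 1847.
Long run: on the new AD curve, 1847 = 2523 − 7p gives p = 96.57.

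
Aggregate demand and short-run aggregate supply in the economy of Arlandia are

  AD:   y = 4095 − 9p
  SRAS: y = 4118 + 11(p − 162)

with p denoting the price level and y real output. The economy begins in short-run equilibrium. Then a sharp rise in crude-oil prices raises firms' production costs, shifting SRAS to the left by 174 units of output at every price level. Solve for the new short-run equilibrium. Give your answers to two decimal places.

This is a negative supply shock: SRAS shifts left.
New SRAS: y = 2162 + 11p.
Set AD = SRAS: 4095 − 9p = 2162 + 11p, so 1933 = 20p and p = 96.65.
Substituting into AD, y = 3225.15.

p = 96.65, y = 3225.15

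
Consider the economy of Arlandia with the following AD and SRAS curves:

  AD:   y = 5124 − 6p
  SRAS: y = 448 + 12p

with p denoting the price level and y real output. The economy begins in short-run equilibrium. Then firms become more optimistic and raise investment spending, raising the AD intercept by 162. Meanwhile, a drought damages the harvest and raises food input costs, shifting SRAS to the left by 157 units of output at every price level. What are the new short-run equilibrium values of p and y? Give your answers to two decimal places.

p = 277.50, y = 3621.00

After both shocks: AD is y = 5286 − 6p and SRAS is y = 291 + 12p.
Setting them equal: 4995 = 18p, so p = 277.50.
Substituting into AD, y = 3621.00.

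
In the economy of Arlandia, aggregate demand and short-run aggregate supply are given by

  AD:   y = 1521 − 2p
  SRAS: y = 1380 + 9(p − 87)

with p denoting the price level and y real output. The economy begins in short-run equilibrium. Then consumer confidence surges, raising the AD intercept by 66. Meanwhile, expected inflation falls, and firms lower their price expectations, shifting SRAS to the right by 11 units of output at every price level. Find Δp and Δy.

After both shocks: AD is y = 1587 − 2p and SRAS is y = 608 + 9p.
Setting them equal: 979 = 11p, so p = 89.
y = 1587 − 2·89 = 1409.
Initially p = 84, y = 1353, so Δp = +5 and Δy = +56.

Δp = +5, Δy = +56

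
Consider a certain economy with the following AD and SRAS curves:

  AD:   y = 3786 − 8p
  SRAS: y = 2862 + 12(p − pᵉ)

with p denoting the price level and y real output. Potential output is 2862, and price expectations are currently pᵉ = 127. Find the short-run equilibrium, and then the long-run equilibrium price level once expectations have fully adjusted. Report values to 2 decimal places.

Short run: p = 122.40, y = 2806.80. Long run: p = 115.50.

Short run: with pᵉ = 127, SRAS is y = 1338 + 12p. Setting AD = SRAS gives 2448 = 20p, so p = 122.40 and y = 3786 − 8p = 2806.80.
Output 2806.80 is below potential 2862, so over time expected prices fall and SRAS shifts right until y returns to 2862.
Long run: y = 2862 on the AD curve gives 2862 = 3786 − 8p, so p = 115.50.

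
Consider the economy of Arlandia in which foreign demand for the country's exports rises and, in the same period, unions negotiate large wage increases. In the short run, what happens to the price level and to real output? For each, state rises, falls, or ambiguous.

Price level: rises; output: ambiguous

The first event is a positive demand shock: AD shifts right, which by itself pushes P up and Y up.
The second is an adverse supply shock: SRAS shifts left, which by itself pushes P up and Y down.
Both shocks push P up, so P rises. The two shocks push Y in opposite directions, so the effect on Y is ambiguous.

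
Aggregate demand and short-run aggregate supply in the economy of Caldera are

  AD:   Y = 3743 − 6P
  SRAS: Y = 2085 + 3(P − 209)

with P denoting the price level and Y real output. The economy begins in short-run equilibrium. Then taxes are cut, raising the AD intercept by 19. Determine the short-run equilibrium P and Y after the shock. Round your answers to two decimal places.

This is a positive demand shock: AD shifts right.
New AD: Y = 3762 − 6P.
SRAS can be written Y = 1458 + 3P.
Set AD = SRAS: 3762 − 6P = 1458 + 3P, so 2304 = 9P and P = 256.00.
Substituting into AD, Y = 2226.00.

P = 256.00, Y = 2226.00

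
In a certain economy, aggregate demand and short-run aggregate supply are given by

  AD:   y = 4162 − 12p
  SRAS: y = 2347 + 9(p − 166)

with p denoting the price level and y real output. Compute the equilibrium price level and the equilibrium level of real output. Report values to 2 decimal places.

Write SRAS as y = 2347 + 9p − 1494 = 853 + 9p.
Set AD = SRAS: 4162 − 12p = 853 + 9p, so 3309 = 21p and p = 157.57.
Substituting into AD, y = 4162 − 12p = 2271.14.

p = 157.57, y = 2271.14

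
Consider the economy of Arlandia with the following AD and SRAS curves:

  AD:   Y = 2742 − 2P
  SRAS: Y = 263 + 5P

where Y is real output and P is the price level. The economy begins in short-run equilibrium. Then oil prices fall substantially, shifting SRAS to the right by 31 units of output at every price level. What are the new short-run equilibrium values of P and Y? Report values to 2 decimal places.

This is a positive supply shock: SRAS shifts right.
New SRAS: Y = 294 + 5P.
Set AD = SRAS: 2742 − 2P = 294 + 5P, so 2448 = 7P and P = 349.71.
Substituting into AD, Y = 2042.57.

P = 349.71, Y = 2042.57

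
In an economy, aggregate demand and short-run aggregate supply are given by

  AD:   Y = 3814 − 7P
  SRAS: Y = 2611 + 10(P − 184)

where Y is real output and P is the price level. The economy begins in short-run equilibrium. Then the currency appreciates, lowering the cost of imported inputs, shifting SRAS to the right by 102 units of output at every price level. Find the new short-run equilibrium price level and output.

This is a positive supply shock: SRAS shifts right.
New SRAS: Y = 873 + 10P.
Set AD = SRAS: 3814 − 7P = 873 + 10P, so 2941 = 17P and P = 173.
Y = 3814 − 7·173 = 2603.

P = 173, Y = 2603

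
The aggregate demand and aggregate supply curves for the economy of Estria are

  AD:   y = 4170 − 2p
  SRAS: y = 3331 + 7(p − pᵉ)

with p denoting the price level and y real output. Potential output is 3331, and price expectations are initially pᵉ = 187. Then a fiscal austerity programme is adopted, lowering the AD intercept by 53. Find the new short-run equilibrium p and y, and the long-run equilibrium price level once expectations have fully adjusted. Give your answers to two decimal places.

AD shifts left: new AD is y = 4117 − 2p. With pᵉ = 187, SRAS is y = 2022 + 7p.
Short run: 4117 − 2p = 2022 + 7p gives 2095 = 9p, so p = 232.78 and y = 4117 − 2p = 3651.44.
y = 3651.44 is above potential 3331; expectations adjust and SRAS shifts left until y = 3331.
Long run: on the new AD curve, 3331 = 4117 − 2p gives p = 393.00.

Short run: p = 232.78, y = 3651.44. Long run: p = 393.00.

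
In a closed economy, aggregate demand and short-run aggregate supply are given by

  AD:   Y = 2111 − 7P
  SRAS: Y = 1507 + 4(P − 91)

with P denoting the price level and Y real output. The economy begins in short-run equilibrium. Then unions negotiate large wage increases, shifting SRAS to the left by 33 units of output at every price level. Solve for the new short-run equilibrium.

This is a negative supply shock: SRAS shifts left.
New SRAS: Y = 1110 + 4P.
Set AD = SRAS: 2111 − 7P = 1110 + 4P, so 1001 = 11P and P = 91.
Y = 2111 − 7·91 = 1474.

P = 91, Y = 1474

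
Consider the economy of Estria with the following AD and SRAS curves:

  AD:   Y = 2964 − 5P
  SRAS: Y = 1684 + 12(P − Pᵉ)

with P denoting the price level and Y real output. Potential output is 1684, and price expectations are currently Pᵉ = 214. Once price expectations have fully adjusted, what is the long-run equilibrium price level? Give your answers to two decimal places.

Short run: with Pᵉ = 214, SRAS is Y = 12P − 884. Setting AD = SRAS gives 3848 = 17P, so P = 226.35 and Y = 2964 − 5P = 1832.24.
Output 1832.24 is above potential 1684, so over time expected prices rise and SRAS shifts left until Y returns to 1684.
Long run: Y = 1684 on the AD curve gives 1684 = 2964 − 5P, so P = 256.00.

Long-run P = 256.00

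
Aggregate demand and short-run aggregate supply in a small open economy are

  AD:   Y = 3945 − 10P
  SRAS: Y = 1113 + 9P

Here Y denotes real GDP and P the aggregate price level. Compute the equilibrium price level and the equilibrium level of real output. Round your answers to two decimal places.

P = 149.05, Y = 2454.47

Set AD = SRAS: 3945 − 10P = 1113 + 9P, so 2832 = 19P and P = 149.05.
Substituting into AD, Y = 3945 − 10P = 2454.47.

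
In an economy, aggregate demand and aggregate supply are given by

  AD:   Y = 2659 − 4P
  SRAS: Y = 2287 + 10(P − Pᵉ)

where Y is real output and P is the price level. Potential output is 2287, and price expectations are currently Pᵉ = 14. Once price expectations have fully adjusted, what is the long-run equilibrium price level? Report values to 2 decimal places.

Short run: with Pᵉ = 14, SRAS is Y = 2147 + 10P. Setting AD = SRAS gives 512 = 14P, so P = 36.57 and Y = 2659 − 4P = 2512.71.
Output 2512.71 is above potential 2287, so over time expected prices rise and SRAS shifts left until Y returns to 2287.
Long run: Y = 2287 on the AD curve gives 2287 = 2659 − 4P, so P = 93.00.

Long-run P = 93.00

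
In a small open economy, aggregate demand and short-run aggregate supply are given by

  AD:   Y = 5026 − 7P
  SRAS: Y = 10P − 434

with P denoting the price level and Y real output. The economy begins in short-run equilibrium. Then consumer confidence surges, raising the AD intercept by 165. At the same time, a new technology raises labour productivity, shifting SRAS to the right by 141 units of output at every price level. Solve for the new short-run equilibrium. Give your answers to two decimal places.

After both shocks: AD is Y = 5191 − 7P and SRAS is Y = 10P − 293.
Setting them equal: 5484 = 17P, so P = 322.59.
Substituting into AD, Y = 2932.88.

P = 322.59, Y = 2932.88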